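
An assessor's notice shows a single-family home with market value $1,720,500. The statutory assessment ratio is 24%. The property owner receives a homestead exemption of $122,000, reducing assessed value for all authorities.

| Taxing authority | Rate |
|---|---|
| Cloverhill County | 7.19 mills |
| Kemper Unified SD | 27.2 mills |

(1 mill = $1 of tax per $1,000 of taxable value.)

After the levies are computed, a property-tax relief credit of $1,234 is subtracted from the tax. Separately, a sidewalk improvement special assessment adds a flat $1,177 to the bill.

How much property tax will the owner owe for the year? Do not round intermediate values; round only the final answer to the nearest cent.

Assessed value = $1,720,500 × 0.24 = $412,920
Taxable value = $412,920 − $122,000 = $290,920
Cloverhill County: $290,920 × 0.00719 = $2,091.7148
Kemper Unified SD: $290,920 × 0.0272 = $7,913.024
Levies subtotal = $10,004.7388
After credit = $10,004.7388 − $1,234 = $8,770.7388
Total = $8,770.7388 + $1,177 = $9,947.7388

$9,947.74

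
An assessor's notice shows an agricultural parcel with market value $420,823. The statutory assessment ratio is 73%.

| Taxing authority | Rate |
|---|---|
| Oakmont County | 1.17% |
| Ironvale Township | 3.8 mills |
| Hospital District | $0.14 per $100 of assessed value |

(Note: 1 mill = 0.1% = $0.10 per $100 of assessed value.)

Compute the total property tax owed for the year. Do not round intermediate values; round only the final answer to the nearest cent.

$5,191.69

Assessed value = $420,823 × 0.73 = $307,200.79
Oakmont County: $307,200.79 × 0.0117 = $3,594.249243
Ironvale Township: $307,200.79 × 0.0038 = $1,167.363002
Hospital District: $307,200.79 × 0.0014 = $430.081106
Total = $5,191.693351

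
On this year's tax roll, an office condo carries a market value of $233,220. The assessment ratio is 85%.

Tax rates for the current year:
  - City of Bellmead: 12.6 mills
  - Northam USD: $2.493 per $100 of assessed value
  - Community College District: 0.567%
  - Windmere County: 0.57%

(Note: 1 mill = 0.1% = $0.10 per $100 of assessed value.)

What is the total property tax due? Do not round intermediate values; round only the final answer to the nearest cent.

Assessed value = $233,220 × 0.85 = $198,237
City of Bellmead: $198,237 × 0.0126 = $2,497.7862
Northam USD: $198,237 × 0.02493 = $4,942.04841
Community College District: $198,237 × 0.00567 = $1,124.00379
Windmere County: $198,237 × 0.0057 = $1,129.9509
Total = $9,693.7893

$9,693.79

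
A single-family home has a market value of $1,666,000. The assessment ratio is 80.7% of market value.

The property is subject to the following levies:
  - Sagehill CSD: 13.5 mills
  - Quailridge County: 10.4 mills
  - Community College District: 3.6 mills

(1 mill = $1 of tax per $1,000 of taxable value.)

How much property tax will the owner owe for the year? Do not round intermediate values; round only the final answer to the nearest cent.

$36,972.71

Assessed value = $1,666,000 × 0.807 = $1,344,462
Sagehill CSD: $1,344,462 × 0.0135 = $18,150.237
Quailridge County: $1,344,462 × 0.0104 = $13,982.4048
Community College District: $1,344,462 × 0.0036 = $4,840.0632
Total = $18,150.237 + $13,982.4048 + $4,840.0632 = $36,972.705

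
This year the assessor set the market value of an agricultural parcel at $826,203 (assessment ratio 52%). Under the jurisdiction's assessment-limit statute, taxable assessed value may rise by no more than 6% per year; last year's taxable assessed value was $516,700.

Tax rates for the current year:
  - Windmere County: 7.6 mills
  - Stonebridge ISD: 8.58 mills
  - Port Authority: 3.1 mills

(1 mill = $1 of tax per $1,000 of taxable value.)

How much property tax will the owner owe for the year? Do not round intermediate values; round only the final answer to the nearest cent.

Uncapped assessed value = $826,203 × 0.52 = $429,625.56
Cap limit = $516,700 × 1.06 = $547,702
Taxable assessed value = min($429,625.56, $547,702) = $429,625.56 (cap does not bind)
Windmere County: $429,625.56 × 0.0076 = $3,265.154256
Stonebridge ISD: $429,625.56 × 0.00858 = $3,686.1873048
Port Authority: $429,625.56 × 0.0031 = $1,331.839236
Total = $8,283.1807968

$8,283.18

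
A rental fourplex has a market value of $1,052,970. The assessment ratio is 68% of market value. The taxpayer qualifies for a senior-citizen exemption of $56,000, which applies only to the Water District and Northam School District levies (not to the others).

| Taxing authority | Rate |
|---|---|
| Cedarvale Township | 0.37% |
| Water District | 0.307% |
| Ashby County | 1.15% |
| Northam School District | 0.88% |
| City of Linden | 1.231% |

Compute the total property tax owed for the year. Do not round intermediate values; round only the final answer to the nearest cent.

Assessed value = $1,052,970 × 0.68 = $716,019.6
Cedarvale Township: $716,019.6 × 0.0037 = $2,649.27252
Water District: ($716,019.6 − $56,000) × 0.00307 = $660,019.6 × 0.00307 = $2,026.260172
Ashby County: $716,019.6 × 0.0115 = $8,234.2254
Northam School District: ($716,019.6 − $56,000) × 0.0088 = $660,019.6 × 0.0088 = $5,808.17248
City of Linden: $716,019.6 × 0.01231 = $8,814.201276
Total = $27,532.131848

$27,532.13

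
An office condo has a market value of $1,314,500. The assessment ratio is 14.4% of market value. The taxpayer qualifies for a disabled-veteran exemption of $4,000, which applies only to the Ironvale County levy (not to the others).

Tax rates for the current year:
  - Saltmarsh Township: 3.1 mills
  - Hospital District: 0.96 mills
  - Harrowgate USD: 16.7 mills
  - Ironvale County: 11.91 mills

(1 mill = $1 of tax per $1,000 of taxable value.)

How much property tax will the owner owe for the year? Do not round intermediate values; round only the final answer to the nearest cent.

Assessed value = $1,314,500 × 0.144 = $189,288
Saltmarsh Township: $189,288 × 0.0031 = $586.7928
Hospital District: $189,288 × 0.00096 = $181.71648
Harrowgate USD: $189,288 × 0.0167 = $3,161.1096
Ironvale County: ($189,288 − $4,000) × 0.01191 = $185,288 × 0.01191 = $2,206.78008
Total = $6,136.39896

$6,136.40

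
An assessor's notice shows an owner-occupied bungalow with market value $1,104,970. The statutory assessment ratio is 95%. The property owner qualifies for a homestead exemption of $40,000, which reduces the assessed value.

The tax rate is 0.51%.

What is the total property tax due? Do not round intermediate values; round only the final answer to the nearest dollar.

$5,150

Assessed value = $1,104,970 × 0.95 = $1,049,721.5
Taxable value = $1,049,721.5 − $40,000 = $1,009,721.5
Tax = $1,009,721.5 × 0.0051 = $5,149.57965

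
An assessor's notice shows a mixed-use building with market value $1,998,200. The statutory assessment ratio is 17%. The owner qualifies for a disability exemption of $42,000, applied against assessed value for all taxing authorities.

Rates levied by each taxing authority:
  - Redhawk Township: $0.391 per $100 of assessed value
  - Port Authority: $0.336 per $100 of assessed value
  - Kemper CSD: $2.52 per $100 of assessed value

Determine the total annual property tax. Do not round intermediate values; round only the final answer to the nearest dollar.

Assessed value = $1,998,200 × 0.17 = $339,694
Taxable value = $339,694 − $42,000 = $297,694
Redhawk Township: $297,694 × 0.00391 = $1,163.98354
Port Authority: $297,694 × 0.00336 = $1,000.25184
Kemper CSD: $297,694 × 0.0252 = $7,501.8888
Total = $1,163.98354 + $1,000.25184 + $7,501.8888 = $9,666.12418

$9,666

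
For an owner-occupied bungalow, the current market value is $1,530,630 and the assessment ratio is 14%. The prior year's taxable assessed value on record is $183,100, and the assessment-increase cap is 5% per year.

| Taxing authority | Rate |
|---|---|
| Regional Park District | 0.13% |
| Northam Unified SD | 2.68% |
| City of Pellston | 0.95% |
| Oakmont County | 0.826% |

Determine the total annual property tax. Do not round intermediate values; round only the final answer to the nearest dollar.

$8,817

Uncapped assessed value = $1,530,630 × 0.14 = $214,288.2
Cap limit = $183,100 × 1.05 = $192,255
Taxable assessed value = min($214,288.2, $192,255) = $192,255 (cap binds)
Regional Park District: $192,255 × 0.0013 = $249.9315
Northam Unified SD: $192,255 × 0.0268 = $5,152.434
City of Pellston: $192,255 × 0.0095 = $1,826.4225
Oakmont County: $192,255 × 0.00826 = $1,588.0263
Total = $8,816.8143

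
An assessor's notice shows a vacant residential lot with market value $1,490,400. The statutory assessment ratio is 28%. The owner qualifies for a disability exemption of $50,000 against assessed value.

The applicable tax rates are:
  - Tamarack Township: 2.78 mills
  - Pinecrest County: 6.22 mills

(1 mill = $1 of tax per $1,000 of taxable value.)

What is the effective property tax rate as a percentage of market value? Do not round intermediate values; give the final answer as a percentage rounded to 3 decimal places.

Assessed value = $1,490,400 × 0.28 = $417,312
Taxable value = $417,312 − $50,000 = $367,312
Tamarack Township: $367,312 × 0.00278 = $1,021.12736
Pinecrest County: $367,312 × 0.00622 = $2,284.68064
Total tax = $3,305.808
Effective rate = $3,305.808 ÷ $1,490,400 = 0.222% of market value

0.222%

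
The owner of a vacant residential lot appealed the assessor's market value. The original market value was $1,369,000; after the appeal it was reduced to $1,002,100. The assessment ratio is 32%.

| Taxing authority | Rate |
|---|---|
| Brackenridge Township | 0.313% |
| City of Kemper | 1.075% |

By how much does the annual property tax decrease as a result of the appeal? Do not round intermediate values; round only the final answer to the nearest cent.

Old assessed value = $1,369,000 × 0.32 = $438,080
New assessed value = $1,002,100 × 0.32 = $320,672
Combined rate = 0.00313 + 0.01075 = 0.01388
Old tax = $438,080 × 0.01388 = $6,080.5504
New tax = $320,672 × 0.01388 = $4,450.92736
Reduction = $6,080.5504 − $4,450.92736 = $1,629.62304

$1,629.62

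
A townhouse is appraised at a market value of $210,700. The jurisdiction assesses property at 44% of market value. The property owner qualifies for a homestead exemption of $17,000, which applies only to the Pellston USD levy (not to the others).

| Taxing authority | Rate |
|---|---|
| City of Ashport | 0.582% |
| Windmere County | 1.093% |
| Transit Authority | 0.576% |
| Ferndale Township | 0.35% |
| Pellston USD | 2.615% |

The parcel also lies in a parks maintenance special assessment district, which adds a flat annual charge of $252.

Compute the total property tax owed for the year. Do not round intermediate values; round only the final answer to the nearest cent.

Assessed value = $210,700 × 0.44 = $92,708
City of Ashport: $92,708 × 0.00582 = $539.56056
Windmere County: $92,708 × 0.01093 = $1,013.29844
Transit Authority: $92,708 × 0.00576 = $533.99808
Ferndale Township: $92,708 × 0.0035 = $324.478
Pellston USD: ($92,708 − $17,000) × 0.02615 = $75,708 × 0.02615 = $1,979.7642
Levies subtotal = $4,391.09928
Total = $4,391.09928 + $252 = $4,643.09928

$4,643.10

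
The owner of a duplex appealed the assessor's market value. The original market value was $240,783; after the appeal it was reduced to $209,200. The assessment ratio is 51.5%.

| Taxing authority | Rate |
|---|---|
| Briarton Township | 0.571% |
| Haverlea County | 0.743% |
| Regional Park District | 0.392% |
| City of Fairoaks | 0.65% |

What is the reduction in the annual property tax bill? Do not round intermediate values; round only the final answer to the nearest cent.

Old assessed value = $240,783 × 0.515 = $124,003.245
New assessed value = $209,200 × 0.515 = $107,738
Combined rate = 0.00571 + 0.00743 + 0.00392 + 0.0065 = 0.02356
Old tax = $124,003.245 × 0.02356 = $2,921.5164522
New tax = $107,738 × 0.02356 = $2,538.30728
Reduction = $2,921.5164522 − $2,538.30728 = $383.2091722

$383.21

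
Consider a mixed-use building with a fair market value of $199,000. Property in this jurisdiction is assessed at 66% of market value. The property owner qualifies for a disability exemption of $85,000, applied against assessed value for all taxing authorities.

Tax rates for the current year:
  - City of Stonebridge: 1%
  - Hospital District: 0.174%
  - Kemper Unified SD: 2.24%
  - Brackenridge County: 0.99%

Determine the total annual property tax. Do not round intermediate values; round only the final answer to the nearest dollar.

$2,041

Assessed value = $199,000 × 0.66 = $131,340
Taxable value = $131,340 − $85,000 = $46,340
City of Stonebridge: $46,340 × 0.01 = $463.4
Hospital District: $46,340 × 0.00174 = $80.6316
Kemper Unified SD: $46,340 × 0.0224 = $1,038.016
Brackenridge County: $46,340 × 0.0099 = $458.766
Total = $463.4 + $80.6316 + $1,038.016 + $458.766 = $2,040.8136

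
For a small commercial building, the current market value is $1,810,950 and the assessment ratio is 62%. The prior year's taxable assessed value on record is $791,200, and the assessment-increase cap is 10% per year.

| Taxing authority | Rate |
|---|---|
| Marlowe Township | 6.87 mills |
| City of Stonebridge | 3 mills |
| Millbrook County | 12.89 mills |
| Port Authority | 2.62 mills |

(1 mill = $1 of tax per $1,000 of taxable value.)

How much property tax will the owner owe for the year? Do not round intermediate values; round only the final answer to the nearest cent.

Uncapped assessed value = $1,810,950 × 0.62 = $1,122,789
Cap limit = $791,200 × 1.1 = $870,320
Taxable assessed value = min($1,122,789, $870,320) = $870,320 (cap binds)
Marlowe Township: $870,320 × 0.00687 = $5,979.0984
City of Stonebridge: $870,320 × 0.003 = $2,610.96
Millbrook County: $870,320 × 0.01289 = $11,218.4248
Port Authority: $870,320 × 0.00262 = $2,280.2384
Total = $22,088.7216

$22,088.72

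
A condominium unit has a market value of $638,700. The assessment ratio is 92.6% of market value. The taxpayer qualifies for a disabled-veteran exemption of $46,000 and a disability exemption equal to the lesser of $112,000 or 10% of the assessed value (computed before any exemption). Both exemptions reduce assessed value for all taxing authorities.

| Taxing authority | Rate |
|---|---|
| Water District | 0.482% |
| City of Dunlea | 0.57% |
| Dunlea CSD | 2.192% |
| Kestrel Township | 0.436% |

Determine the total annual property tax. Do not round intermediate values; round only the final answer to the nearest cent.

$17,895.57

Assessed value = $638,700 × 0.926 = $591,436.2
Disability exemption = min($112,000, 10% × $591,436.2) = min($112,000, $59,143.62) = $59,143.62 (percentage binds)
Taxable value = $591,436.2 − $46,000 − $59,143.62 = $486,292.58
Water District: $486,292.58 × 0.00482 = $2,343.9302356
City of Dunlea: $486,292.58 × 0.0057 = $2,771.867706
Dunlea CSD: $486,292.58 × 0.02192 = $10,659.5333536
Kestrel Township: $486,292.58 × 0.00436 = $2,120.2356488
Total = $17,895.566944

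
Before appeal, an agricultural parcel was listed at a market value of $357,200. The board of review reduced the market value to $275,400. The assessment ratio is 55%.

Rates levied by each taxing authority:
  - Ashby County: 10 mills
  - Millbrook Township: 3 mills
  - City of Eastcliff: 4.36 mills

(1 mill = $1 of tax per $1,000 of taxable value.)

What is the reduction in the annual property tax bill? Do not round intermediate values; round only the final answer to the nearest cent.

Old assessed value = $357,200 × 0.55 = $196,460
New assessed value = $275,400 × 0.55 = $151,470
Combined rate = 0.01 + 0.003 + 0.00436 = 0.01736
Old tax = $196,460 × 0.01736 = $3,410.5456
New tax = $151,470 × 0.01736 = $2,629.5192
Reduction = $3,410.5456 − $2,629.5192 = $781.0264

$781.03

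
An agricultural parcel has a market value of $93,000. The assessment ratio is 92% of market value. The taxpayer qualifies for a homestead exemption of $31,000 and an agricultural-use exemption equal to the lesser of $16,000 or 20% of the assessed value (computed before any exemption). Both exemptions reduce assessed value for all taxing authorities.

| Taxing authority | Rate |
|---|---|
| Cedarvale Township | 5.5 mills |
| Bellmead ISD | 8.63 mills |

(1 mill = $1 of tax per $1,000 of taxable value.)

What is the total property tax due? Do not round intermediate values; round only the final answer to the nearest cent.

Assessed value = $93,000 × 0.92 = $85,560
Agricultural-use exemption = min($16,000, 20% × $85,560) = min($16,000, $17,112) = $16,000 (dollar cap binds)
Taxable value = $85,560 − $31,000 − $16,000 = $38,560
Cedarvale Township: $38,560 × 0.0055 = $212.08
Bellmead ISD: $38,560 × 0.00863 = $332.7728
Total = $544.8528

$544.85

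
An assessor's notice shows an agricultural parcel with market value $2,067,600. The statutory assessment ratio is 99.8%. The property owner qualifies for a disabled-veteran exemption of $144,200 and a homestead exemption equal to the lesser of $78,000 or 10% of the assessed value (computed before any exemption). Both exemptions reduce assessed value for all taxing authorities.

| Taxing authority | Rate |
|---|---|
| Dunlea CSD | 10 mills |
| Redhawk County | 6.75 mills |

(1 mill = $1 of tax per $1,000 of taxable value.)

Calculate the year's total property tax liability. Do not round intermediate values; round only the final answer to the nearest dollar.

$30,841

Assessed value = $2,067,600 × 0.998 = $2,063,464.8
Homestead exemption = min($78,000, 10% × $2,063,464.8) = min($78,000, $206,346.48) = $78,000 (dollar cap binds)
Taxable value = $2,063,464.8 − $144,200 − $78,000 = $1,841,264.8
Dunlea CSD: $1,841,264.8 × 0.01 = $18,412.648
Redhawk County: $1,841,264.8 × 0.00675 = $12,428.5374
Total = $30,841.1854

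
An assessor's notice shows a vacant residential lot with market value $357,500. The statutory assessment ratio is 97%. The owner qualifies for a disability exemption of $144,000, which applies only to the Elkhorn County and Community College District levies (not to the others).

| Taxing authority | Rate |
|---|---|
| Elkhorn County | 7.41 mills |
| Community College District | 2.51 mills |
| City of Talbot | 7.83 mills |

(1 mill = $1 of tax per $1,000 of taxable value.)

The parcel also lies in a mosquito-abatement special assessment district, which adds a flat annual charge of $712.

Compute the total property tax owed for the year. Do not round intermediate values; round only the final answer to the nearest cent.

$5,438.78

Assessed value = $357,500 × 0.97 = $346,775
Elkhorn County: ($346,775 − $144,000) × 0.00741 = $202,775 × 0.00741 = $1,502.56275
Community College District: ($346,775 − $144,000) × 0.00251 = $202,775 × 0.00251 = $508.96525
City of Talbot: $346,775 × 0.00783 = $2,715.24825
Levies subtotal = $4,726.77625
Total = $4,726.77625 + $712 = $5,438.77625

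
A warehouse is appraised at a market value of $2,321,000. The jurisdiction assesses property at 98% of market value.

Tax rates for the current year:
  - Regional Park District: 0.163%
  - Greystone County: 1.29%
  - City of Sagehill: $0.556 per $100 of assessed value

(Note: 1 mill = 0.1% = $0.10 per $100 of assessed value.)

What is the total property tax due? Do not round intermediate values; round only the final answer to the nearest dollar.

$45,696

Assessed value = $2,321,000 × 0.98 = $2,274,580
Regional Park District: $2,274,580 × 0.00163 = $3,707.5654
Greystone County: $2,274,580 × 0.0129 = $29,342.082
City of Sagehill: $2,274,580 × 0.00556 = $12,646.6648
Total = $45,696.3122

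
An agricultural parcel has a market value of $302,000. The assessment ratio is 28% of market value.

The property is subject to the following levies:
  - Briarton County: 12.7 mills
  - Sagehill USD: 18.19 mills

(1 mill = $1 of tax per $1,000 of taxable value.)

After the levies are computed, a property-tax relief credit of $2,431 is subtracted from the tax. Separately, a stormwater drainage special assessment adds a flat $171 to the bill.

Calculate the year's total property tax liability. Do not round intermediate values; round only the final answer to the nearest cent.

$352.06

Assessed value = $302,000 × 0.28 = $84,560
Briarton County: $84,560 × 0.0127 = $1,073.912
Sagehill USD: $84,560 × 0.01819 = $1,538.1464
Levies subtotal = $2,612.0584
After credit = $2,612.0584 − $2,431 = $181.0584
Total = $181.0584 + $171 = $352.0584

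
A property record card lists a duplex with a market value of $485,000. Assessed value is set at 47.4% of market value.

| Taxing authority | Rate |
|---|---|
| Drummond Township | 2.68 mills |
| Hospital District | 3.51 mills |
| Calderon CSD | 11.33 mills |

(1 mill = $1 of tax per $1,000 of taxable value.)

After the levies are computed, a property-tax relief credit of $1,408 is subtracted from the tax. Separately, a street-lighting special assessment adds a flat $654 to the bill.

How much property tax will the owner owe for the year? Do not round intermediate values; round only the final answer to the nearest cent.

Assessed value = $485,000 × 0.474 = $229,890
Drummond Township: $229,890 × 0.00268 = $616.1052
Hospital District: $229,890 × 0.00351 = $806.9139
Calderon CSD: $229,890 × 0.01133 = $2,604.6537
Levies subtotal = $4,027.6728
After credit = $4,027.6728 − $1,408 = $2,619.6728
Total = $2,619.6728 + $654 = $3,273.6728

$3,273.67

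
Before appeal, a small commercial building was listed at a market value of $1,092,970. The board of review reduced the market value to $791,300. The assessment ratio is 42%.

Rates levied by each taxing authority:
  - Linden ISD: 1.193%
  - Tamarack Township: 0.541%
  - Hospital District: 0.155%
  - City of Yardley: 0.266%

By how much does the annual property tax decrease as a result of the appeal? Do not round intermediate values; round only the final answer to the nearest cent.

Old assessed value = $1,092,970 × 0.42 = $459,047.4
New assessed value = $791,300 × 0.42 = $332,346
Combined rate = 0.01193 + 0.00541 + 0.00155 + 0.00266 = 0.02155
Old tax = $459,047.4 × 0.02155 = $9,892.47147
New tax = $332,346 × 0.02155 = $7,162.0563
Reduction = $9,892.47147 − $7,162.0563 = $2,730.41517

$2,730.42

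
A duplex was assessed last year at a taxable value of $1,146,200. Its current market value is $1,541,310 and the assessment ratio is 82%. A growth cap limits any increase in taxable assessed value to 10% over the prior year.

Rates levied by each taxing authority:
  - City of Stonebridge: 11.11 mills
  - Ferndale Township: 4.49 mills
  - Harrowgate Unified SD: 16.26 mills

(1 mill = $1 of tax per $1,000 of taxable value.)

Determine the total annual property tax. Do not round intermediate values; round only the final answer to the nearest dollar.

$40,170

Uncapped assessed value = $1,541,310 × 0.82 = $1,263,874.2
Cap limit = $1,146,200 × 1.1 = $1,260,820
Taxable assessed value = min($1,263,874.2, $1,260,820) = $1,260,820 (cap binds)
City of Stonebridge: $1,260,820 × 0.01111 = $14,007.7102
Ferndale Township: $1,260,820 × 0.00449 = $5,661.0818
Harrowgate Unified SD: $1,260,820 × 0.01626 = $20,500.9332
Total = $40,169.7252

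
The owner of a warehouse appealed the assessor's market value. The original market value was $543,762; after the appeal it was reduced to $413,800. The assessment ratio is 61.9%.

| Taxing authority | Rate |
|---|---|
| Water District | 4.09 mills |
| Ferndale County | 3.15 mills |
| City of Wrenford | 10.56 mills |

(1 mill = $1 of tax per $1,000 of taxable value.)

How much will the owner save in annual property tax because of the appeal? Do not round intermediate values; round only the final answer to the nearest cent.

$1,431.95

Old assessed value = $543,762 × 0.619 = $336,588.678
New assessed value = $413,800 × 0.619 = $256,142.2
Combined rate = 0.00409 + 0.00315 + 0.01056 = 0.0178
Old tax = $336,588.678 × 0.0178 = $5,991.2784684
New tax = $256,142.2 × 0.0178 = $4,559.33116
Reduction = $5,991.2784684 − $4,559.33116 = $1,431.9473084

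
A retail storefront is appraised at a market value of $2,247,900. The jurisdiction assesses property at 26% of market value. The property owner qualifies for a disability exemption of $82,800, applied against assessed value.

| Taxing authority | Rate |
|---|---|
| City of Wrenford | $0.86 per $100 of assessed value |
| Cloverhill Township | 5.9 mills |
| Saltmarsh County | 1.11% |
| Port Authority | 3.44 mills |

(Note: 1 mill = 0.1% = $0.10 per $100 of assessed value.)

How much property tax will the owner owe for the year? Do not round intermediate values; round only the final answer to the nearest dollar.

$14,568

Assessed value = $2,247,900 × 0.26 = $584,454
Taxable value = $584,454 − $82,800 = $501,654
City of Wrenford: $501,654 × 0.0086 = $4,314.2244
Cloverhill Township: $501,654 × 0.0059 = $2,959.7586
Saltmarsh County: $501,654 × 0.0111 = $5,568.3594
Port Authority: $501,654 × 0.00344 = $1,725.68976
Total = $14,568.03216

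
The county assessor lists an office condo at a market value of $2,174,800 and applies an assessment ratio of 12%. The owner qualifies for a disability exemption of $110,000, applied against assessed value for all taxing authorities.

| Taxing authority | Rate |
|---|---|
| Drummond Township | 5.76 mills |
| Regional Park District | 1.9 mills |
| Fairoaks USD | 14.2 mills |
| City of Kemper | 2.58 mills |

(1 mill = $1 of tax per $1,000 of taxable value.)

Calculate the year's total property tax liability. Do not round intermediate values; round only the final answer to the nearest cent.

Assessed value = $2,174,800 × 0.12 = $260,976
Taxable value = $260,976 − $110,000 = $150,976
Drummond Township: $150,976 × 0.00576 = $869.62176
Regional Park District: $150,976 × 0.0019 = $286.8544
Fairoaks USD: $150,976 × 0.0142 = $2,143.8592
City of Kemper: $150,976 × 0.00258 = $389.51808
Total = $869.62176 + $286.8544 + $2,143.8592 + $389.51808 = $3,689.85344

$3,689.85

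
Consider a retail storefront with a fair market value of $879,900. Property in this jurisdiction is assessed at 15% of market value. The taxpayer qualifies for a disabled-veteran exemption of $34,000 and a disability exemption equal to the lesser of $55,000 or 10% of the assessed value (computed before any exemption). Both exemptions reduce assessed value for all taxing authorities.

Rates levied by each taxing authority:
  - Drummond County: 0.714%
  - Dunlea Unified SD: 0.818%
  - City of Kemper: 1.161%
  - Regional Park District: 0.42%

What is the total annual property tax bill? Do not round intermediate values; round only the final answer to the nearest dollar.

Assessed value = $879,900 × 0.15 = $131,985
Disability exemption = min($55,000, 10% × $131,985) = min($55,000, $13,198.5) = $13,198.5 (percentage binds)
Taxable value = $131,985 − $34,000 − $13,198.5 = $84,786.5
Drummond County: $84,786.5 × 0.00714 = $605.37561
Dunlea Unified SD: $84,786.5 × 0.00818 = $693.55357
City of Kemper: $84,786.5 × 0.01161 = $984.371265
Regional Park District: $84,786.5 × 0.0042 = $356.1033
Total = $2,639.403745

$2,639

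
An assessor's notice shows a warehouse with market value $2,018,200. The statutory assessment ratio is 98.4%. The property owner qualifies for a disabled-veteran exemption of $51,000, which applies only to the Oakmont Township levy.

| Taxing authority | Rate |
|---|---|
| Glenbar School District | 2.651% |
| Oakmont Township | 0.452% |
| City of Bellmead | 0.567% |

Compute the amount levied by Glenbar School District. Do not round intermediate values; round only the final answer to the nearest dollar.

Assessed value = $2,018,200 × 0.984 = $1,985,908.8
Glenbar School District taxable value = $1,985,908.8 (exemption does not apply)
Glenbar School District levy = $1,985,908.8 × 0.02651 = $52,646.442288

$52,646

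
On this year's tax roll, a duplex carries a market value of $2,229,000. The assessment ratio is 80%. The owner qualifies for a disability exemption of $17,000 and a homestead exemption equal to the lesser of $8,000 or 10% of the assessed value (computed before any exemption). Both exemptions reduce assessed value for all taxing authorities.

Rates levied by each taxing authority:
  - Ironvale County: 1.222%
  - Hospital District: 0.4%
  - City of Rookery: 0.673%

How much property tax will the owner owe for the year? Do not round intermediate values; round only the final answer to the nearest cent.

$40,350.69

Assessed value = $2,229,000 × 0.8 = $1,783,200
Homestead exemption = min($8,000, 10% × $1,783,200) = min($8,000, $178,320) = $8,000 (dollar cap binds)
Taxable value = $1,783,200 − $17,000 − $8,000 = $1,758,200
Ironvale County: $1,758,200 × 0.01222 = $21,485.204
Hospital District: $1,758,200 × 0.004 = $7,032.8
City of Rookery: $1,758,200 × 0.00673 = $11,832.686
Total = $40,350.69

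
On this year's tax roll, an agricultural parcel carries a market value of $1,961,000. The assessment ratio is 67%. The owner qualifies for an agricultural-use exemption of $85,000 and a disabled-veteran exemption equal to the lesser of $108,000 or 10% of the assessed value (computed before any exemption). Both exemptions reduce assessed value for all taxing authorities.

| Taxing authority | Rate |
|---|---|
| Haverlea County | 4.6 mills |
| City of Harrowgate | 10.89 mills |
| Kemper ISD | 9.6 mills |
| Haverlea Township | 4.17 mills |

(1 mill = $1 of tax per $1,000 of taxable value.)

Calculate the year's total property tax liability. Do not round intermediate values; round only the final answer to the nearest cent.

Assessed value = $1,961,000 × 0.67 = $1,313,870
Disabled-veteran exemption = min($108,000, 10% × $1,313,870) = min($108,000, $131,387) = $108,000 (dollar cap binds)
Taxable value = $1,313,870 − $85,000 − $108,000 = $1,120,870
Haverlea County: $1,120,870 × 0.0046 = $5,156.002
City of Harrowgate: $1,120,870 × 0.01089 = $12,206.2743
Kemper ISD: $1,120,870 × 0.0096 = $10,760.352
Haverlea Township: $1,120,870 × 0.00417 = $4,674.0279
Total = $32,796.6562

$32,796.66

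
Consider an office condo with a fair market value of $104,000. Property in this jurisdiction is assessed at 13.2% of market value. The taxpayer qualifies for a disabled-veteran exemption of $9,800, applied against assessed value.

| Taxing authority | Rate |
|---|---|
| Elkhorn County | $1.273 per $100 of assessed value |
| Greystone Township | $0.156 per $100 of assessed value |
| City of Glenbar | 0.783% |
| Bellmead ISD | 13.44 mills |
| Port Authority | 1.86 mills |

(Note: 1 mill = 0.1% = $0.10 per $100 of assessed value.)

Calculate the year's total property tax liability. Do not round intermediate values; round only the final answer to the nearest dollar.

Assessed value = $104,000 × 0.132 = $13,728
Taxable value = $13,728 − $9,800 = $3,928
Elkhorn County: $3,928 × 0.01273 = $50.00344
Greystone Township: $3,928 × 0.00156 = $6.12768
City of Glenbar: $3,928 × 0.00783 = $30.75624
Bellmead ISD: $3,928 × 0.01344 = $52.79232
Port Authority: $3,928 × 0.00186 = $7.30608
Total = $146.98576

$147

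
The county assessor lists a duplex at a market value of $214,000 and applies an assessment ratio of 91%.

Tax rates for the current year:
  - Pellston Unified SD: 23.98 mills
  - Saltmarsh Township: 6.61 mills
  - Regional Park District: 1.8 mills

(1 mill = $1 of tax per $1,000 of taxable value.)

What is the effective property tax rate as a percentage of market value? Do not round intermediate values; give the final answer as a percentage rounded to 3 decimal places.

2.947%

Assessed value = $214,000 × 0.91 = $194,740
Pellston Unified SD: $194,740 × 0.02398 = $4,669.8652
Saltmarsh Township: $194,740 × 0.00661 = $1,287.2314
Regional Park District: $194,740 × 0.0018 = $350.532
Total tax = $6,307.6286
Effective rate = $6,307.6286 ÷ $214,000 = 2.947% of market value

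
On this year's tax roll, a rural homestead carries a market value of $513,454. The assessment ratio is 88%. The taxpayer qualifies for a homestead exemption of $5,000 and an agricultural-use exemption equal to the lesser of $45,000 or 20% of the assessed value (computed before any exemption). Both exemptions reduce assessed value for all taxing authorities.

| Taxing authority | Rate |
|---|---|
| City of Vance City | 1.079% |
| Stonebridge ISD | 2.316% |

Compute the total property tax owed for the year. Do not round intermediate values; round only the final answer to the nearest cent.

Assessed value = $513,454 × 0.88 = $451,839.52
Agricultural-use exemption = min($45,000, 20% × $451,839.52) = min($45,000, $90,367.904) = $45,000 (dollar cap binds)
Taxable value = $451,839.52 − $5,000 − $45,000 = $401,839.52
City of Vance City: $401,839.52 × 0.01079 = $4,335.8484208
Stonebridge ISD: $401,839.52 × 0.02316 = $9,306.6032832
Total = $13,642.451704

$13,642.45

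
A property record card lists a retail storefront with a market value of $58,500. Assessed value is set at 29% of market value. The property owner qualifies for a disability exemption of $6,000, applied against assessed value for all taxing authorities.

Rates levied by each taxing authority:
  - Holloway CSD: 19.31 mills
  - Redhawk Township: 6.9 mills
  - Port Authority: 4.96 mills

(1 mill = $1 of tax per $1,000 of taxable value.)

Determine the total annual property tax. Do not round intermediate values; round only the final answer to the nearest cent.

Assessed value = $58,500 × 0.29 = $16,965
Taxable value = $16,965 − $6,000 = $10,965
Holloway CSD: $10,965 × 0.01931 = $211.73415
Redhawk Township: $10,965 × 0.0069 = $75.6585
Port Authority: $10,965 × 0.00496 = $54.3864
Total = $211.73415 + $75.6585 + $54.3864 = $341.77905

$341.78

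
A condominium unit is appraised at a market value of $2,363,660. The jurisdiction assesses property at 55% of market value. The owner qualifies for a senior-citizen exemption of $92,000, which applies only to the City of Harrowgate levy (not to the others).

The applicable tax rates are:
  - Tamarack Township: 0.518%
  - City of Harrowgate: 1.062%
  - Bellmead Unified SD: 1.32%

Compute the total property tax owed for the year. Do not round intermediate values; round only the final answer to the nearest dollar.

Assessed value = $2,363,660 × 0.55 = $1,300,013
Tamarack Township: $1,300,013 × 0.00518 = $6,734.06734
City of Harrowgate: ($1,300,013 − $92,000) × 0.01062 = $1,208,013 × 0.01062 = $12,829.09806
Bellmead Unified SD: $1,300,013 × 0.0132 = $17,160.1716
Total = $36,723.337

$36,723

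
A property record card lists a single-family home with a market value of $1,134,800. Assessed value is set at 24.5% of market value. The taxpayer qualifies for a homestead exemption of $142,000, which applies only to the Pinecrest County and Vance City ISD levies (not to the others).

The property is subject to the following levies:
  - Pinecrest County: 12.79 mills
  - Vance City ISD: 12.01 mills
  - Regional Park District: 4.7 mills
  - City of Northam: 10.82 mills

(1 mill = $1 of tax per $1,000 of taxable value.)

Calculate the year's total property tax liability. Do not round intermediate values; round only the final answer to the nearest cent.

Assessed value = $1,134,800 × 0.245 = $278,026
Pinecrest County: ($278,026 − $142,000) × 0.01279 = $136,026 × 0.01279 = $1,739.77254
Vance City ISD: ($278,026 − $142,000) × 0.01201 = $136,026 × 0.01201 = $1,633.67226
Regional Park District: $278,026 × 0.0047 = $1,306.7222
City of Northam: $278,026 × 0.01082 = $3,008.24132
Total = $7,688.40832

$7,688.41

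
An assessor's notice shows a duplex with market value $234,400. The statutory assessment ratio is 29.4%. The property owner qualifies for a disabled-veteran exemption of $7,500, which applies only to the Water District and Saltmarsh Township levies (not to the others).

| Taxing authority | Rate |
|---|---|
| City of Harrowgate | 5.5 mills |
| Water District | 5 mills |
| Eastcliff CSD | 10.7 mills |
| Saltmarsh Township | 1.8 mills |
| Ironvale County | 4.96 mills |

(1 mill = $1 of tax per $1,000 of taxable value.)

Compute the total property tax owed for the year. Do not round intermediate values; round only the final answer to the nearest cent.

Assessed value = $234,400 × 0.294 = $68,913.6
City of Harrowgate: $68,913.6 × 0.0055 = $379.0248
Water District: ($68,913.6 − $7,500) × 0.005 = $61,413.6 × 0.005 = $307.068
Eastcliff CSD: $68,913.6 × 0.0107 = $737.37552
Saltmarsh Township: ($68,913.6 − $7,500) × 0.0018 = $61,413.6 × 0.0018 = $110.54448
Ironvale County: $68,913.6 × 0.00496 = $341.811456
Total = $1,875.824256

$1,875.82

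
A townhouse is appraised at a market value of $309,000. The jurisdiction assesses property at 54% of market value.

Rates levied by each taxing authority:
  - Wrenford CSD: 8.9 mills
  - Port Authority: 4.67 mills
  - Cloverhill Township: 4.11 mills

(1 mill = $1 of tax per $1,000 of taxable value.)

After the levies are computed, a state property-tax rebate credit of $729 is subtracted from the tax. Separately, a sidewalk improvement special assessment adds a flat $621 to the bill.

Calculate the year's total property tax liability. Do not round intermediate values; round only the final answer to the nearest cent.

Assessed value = $309,000 × 0.54 = $166,860
Wrenford CSD: $166,860 × 0.0089 = $1,485.054
Port Authority: $166,860 × 0.00467 = $779.2362
Cloverhill Township: $166,860 × 0.00411 = $685.7946
Levies subtotal = $2,950.0848
After credit = $2,950.0848 − $729 = $2,221.0848
Total = $2,221.0848 + $621 = $2,842.0848

$2,842.08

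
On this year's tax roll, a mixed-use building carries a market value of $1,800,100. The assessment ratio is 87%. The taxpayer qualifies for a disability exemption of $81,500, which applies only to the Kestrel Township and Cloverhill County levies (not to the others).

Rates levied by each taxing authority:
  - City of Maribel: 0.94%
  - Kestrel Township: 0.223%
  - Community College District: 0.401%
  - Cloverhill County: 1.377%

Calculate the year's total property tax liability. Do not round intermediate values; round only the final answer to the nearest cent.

Assessed value = $1,800,100 × 0.87 = $1,566,087
City of Maribel: $1,566,087 × 0.0094 = $14,721.2178
Kestrel Township: ($1,566,087 − $81,500) × 0.00223 = $1,484,587 × 0.00223 = $3,310.62901
Community College District: $1,566,087 × 0.00401 = $6,280.00887
Cloverhill County: ($1,566,087 − $81,500) × 0.01377 = $1,484,587 × 0.01377 = $20,442.76299
Total = $44,754.61867

$44,754.62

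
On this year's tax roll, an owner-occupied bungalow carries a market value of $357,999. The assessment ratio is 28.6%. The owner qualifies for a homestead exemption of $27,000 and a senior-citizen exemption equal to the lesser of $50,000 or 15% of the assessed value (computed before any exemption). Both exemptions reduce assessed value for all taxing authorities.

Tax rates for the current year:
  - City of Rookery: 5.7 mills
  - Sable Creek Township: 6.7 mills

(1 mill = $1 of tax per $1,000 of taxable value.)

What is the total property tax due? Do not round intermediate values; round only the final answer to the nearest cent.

$744.37

Assessed value = $357,999 × 0.286 = $102,387.714
Senior-citizen exemption = min($50,000, 15% × $102,387.714) = min($50,000, $15,358.1571) = $15,358.1571 (percentage binds)
Taxable value = $102,387.714 − $27,000 − $15,358.1571 = $60,029.5569
City of Rookery: $60,029.5569 × 0.0057 = $342.16847433
Sable Creek Township: $60,029.5569 × 0.0067 = $402.19803123
Total = $744.36650556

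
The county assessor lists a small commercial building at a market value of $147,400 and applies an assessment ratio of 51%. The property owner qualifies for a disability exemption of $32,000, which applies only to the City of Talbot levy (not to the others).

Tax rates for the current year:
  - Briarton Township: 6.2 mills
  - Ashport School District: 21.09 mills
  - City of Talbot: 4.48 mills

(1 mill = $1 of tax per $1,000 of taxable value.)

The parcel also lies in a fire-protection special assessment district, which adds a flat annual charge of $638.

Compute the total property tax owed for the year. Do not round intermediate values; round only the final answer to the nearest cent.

$2,882.92

Assessed value = $147,400 × 0.51 = $75,174
Briarton Township: $75,174 × 0.0062 = $466.0788
Ashport School District: $75,174 × 0.02109 = $1,585.41966
City of Talbot: ($75,174 − $32,000) × 0.00448 = $43,174 × 0.00448 = $193.41952
Levies subtotal = $2,244.91798
Total = $2,244.91798 + $638 = $2,882.91798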